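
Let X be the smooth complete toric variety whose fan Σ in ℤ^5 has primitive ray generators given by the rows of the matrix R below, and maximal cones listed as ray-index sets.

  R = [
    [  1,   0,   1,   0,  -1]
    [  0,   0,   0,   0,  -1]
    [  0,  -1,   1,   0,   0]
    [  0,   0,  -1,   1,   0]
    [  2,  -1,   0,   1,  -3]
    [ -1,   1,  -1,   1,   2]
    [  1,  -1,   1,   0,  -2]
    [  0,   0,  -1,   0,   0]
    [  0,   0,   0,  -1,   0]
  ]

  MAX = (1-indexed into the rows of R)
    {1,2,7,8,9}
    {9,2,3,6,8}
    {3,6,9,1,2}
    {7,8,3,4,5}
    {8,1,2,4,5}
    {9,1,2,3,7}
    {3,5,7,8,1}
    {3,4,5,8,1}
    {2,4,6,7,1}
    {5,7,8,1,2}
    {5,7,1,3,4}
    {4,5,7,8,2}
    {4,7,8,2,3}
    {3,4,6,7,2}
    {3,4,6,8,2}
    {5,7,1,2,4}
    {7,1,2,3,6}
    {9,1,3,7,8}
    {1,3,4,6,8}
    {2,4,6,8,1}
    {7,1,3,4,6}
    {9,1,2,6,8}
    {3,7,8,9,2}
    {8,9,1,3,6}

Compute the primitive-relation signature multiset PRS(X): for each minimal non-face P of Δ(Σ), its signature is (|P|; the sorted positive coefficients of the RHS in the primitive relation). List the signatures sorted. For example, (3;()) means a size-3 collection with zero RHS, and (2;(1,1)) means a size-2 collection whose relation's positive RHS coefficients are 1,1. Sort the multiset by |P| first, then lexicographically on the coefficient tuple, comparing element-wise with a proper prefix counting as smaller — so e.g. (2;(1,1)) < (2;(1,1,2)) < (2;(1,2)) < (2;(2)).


Σ has 9 primitive collections:

  • {4,9}:  v_{4} + v_{9} = v_{8} ; sig = (2;(1))
  • {5,9}:  v_{5} + v_{9} = v_{1} + v_{7} + 2·v_{8} ; sig = (2;(1,1,2))
  • {5,6}:  v_{5} + v_{6} = v_{1} + 2·v_{4} ; sig = (2;(1,2))
  • {6,7,9}:  v_{6} + v_{7} + v_{9} = 0 ; sig = (3;())
  • {6,7,8}:  v_{6} + v_{7} + v_{8} = v_{4} ; sig = (3;(1))
  • {2,3,5}:  v_{2} + v_{3} + v_{5} = v_{4} + 2·v_{7} ; sig = (3;(1,2))
  • {1,2,3,8}:  v_{1} + v_{2} + v_{3} + v_{8} = v_{7} ; sig = (4;(1))
  • {1,4,7,8}:  v_{1} + v_{4} + v_{7} + v_{8} = v_{5} ; sig = (4;(1))
  • {1,2,3,4}:  v_{1} + v_{2} + v_{3} + v_{4} = v_{6} + 2·v_{7} ; sig = (4;(1,2))

Hence PRS(X_Σ) =
[(2;(1)), (2;(1,1,2)), (2;(1,2)), (3;()), (3;(1)), (3;(1,2)), (4;(1)), (4;(1)), (4;(1,2))]


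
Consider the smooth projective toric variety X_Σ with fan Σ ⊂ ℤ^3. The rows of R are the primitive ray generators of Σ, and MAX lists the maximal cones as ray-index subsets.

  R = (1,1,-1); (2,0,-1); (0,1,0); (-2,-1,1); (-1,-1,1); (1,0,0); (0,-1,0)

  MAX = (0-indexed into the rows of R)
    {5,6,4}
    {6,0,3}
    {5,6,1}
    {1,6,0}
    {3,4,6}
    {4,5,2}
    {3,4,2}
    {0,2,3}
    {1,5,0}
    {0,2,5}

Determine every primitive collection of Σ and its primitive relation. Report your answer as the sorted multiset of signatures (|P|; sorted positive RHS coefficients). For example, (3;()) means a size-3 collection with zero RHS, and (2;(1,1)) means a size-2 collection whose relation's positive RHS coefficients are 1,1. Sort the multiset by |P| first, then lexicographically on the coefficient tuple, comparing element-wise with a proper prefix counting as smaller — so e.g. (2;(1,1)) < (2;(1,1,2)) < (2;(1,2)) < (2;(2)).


7 collections generate NE(X_Σ); each relation:

  P = {0,4}:  v_{0} + v_{4} = 0 ; sig = (2;())
  P = {2,6}:  v_{2} + v_{6} = 0 ; sig = (2;())
  P = {1,3}:  v_{1} + v_{3} = v_{6} ; sig = (2;(1))
  P = {3,5}:  v_{3} + v_{5} = v_{4} ; sig = (2;(1))
  P = {1,2}:  v_{1} + v_{2} = v_{0} + v_{5} ; sig = (2;(1,1))
  P = {1,4}:  v_{1} + v_{4} = v_{5} + v_{6} ; sig = (2;(1,1))
  P = {0,5,6}:  v_{0} + v_{5} + v_{6} = v_{1} ; sig = (3;(1))

so the primitive-relation signature multiset is
[(2;()), (2;()), (2;(1)), (2;(1)), (2;(1,1)), (2;(1,1)), (3;(1))]


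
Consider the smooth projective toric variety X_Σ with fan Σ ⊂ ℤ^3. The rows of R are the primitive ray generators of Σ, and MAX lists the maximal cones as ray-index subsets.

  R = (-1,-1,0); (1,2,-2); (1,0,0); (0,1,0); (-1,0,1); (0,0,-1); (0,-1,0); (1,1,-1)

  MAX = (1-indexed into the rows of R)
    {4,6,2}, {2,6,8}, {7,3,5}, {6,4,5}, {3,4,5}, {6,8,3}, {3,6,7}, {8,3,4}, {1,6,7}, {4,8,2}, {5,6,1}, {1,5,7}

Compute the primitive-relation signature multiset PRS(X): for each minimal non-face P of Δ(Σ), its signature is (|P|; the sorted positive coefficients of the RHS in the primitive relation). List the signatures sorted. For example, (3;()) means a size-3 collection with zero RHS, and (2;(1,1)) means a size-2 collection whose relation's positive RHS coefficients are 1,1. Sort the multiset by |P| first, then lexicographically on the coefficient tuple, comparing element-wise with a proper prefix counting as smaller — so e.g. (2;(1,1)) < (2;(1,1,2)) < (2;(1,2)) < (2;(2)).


Minimal non-faces — 14 found among 8 rays, 12 max cones:

  • {4,7}:  v_{4} + v_{7} = 0  →  sig = (2;())
  • {1,3}:  v_{1} + v_{3} = v_{7}  →  sig = (2;(1))
  • {1,8}:  v_{1} + v_{8} = v_{6}  →  sig = (2;(1))
  • {5,8}:  v_{5} + v_{8} = v_{4}  →  sig = (2;(1))
  • {1,4}:  v_{1} + v_{4} = v_{5} + v_{6}  →  sig = (2;(1,1))
  • {2,7}:  v_{2} + v_{7} = v_{6} + v_{8}  →  sig = (2;(1,1))
  • {7,8}:  v_{7} + v_{8} = v_{3} + v_{6}  →  sig = (2;(1,1))
  • {1,2}:  v_{1} + v_{2} = v_{4} + 2·v_{6}  →  sig = (2;(1,2))
  • {2,5}:  v_{2} + v_{5} = 2·v_{4} + v_{6}  →  sig = (2;(1,2))
  • {2,3}:  v_{2} + v_{3} = 2·v_{8}  →  sig = (2;(2))
  • {3,5,6}:  v_{3} + v_{5} + v_{6} = 0  →  sig = (3;())
  • {3,4,6}:  v_{3} + v_{4} + v_{6} = v_{8}  →  sig = (3;(1))
  • {4,6,8}:  v_{4} + v_{6} + v_{8} = v_{2}  →  sig = (3;(1))
  • {5,6,7}:  v_{5} + v_{6} + v_{7} = v_{1}  →  sig = (3;(1))

so the primitive-relation signature multiset is
    (2;())
    (2;(1))
    (2;(1))
    (2;(1))
    (2;(1,1))
    (2;(1,1))
    (2;(1,1))
    (2;(1,2))
    (2;(1,2))
    (2;(2))
    (3;())
    (3;(1))
    (3;(1))
    (3;(1))


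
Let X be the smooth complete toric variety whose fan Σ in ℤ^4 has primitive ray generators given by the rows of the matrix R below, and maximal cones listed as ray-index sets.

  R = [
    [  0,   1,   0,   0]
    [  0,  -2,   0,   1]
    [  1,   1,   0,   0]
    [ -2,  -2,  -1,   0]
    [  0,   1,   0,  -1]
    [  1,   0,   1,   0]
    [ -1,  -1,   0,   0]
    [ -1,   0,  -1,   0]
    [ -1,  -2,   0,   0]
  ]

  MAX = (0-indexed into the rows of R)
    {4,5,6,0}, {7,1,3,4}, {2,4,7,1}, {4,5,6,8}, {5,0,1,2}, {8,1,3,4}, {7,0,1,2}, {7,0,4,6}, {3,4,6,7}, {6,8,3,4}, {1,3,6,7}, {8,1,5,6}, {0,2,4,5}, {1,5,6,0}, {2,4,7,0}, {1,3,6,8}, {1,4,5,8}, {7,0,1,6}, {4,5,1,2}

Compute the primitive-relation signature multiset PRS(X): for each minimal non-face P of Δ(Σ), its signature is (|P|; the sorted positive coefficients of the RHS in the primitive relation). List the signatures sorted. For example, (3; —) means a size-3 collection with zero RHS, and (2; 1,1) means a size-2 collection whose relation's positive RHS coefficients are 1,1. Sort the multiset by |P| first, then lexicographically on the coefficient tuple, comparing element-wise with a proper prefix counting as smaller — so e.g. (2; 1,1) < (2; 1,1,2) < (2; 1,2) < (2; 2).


The 10 primitive collections of Σ (r=9, n=4):

  P={2,6}:  v_{2} + v_{6} = 0  so sig = (2; —)
  P={5,7}:  v_{5} + v_{7} = 0  so sig = (2; —)
  P={0,8}:  v_{0} + v_{8} = v_{6}  so sig = (2; 1)
  P={3,5}:  v_{3} + v_{5} = v_{8}  so sig = (2; 1)
  P={7,8}:  v_{7} + v_{8} = v_{3}  so sig = (2; 1)
  P={0,3}:  v_{0} + v_{3} = v_{6} + v_{7}  so sig = (2; 1,1)
  P={2,8}:  v_{2} + v_{8} = v_{1} + v_{4}  so sig = (2; 1,1)
  P={2,3}:  v_{2} + v_{3} = v_{1} + v_{4} + v_{7}  so sig = (2; 1,1,1)
  P={0,1,4}:  v_{0} + v_{1} + v_{4} = 0  so sig = (3; —)
  P={1,4,6}:  v_{1} + v_{4} + v_{6} = v_{8}  so sig = (3; 1)

so the primitive-relation signature multiset is
    (2; —)
    (2; —)
    (2; 1)
    (2; 1)
    (2; 1)
    (2; 1,1)
    (2; 1,1)
    (2; 1,1,1)
    (3; —)
    (3; 1)


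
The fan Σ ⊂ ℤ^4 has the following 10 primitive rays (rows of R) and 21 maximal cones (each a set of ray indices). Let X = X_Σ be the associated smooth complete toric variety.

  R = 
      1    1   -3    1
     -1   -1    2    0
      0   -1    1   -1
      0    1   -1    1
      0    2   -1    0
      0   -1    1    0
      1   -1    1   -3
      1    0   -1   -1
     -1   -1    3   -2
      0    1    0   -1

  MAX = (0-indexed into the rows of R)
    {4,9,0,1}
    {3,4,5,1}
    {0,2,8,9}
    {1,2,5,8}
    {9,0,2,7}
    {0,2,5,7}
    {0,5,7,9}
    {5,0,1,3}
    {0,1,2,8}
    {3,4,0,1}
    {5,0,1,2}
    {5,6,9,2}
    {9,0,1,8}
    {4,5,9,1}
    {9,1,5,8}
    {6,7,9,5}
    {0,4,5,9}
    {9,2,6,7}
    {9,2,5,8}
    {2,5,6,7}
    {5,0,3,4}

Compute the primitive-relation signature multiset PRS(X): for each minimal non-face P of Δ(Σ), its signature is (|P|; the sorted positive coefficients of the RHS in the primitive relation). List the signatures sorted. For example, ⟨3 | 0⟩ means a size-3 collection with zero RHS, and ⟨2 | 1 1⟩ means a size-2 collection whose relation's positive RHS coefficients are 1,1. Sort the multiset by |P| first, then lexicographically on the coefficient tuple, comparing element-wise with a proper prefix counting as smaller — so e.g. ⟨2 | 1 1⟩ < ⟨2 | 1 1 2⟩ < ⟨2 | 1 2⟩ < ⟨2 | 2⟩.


20 minimal non-faces of Δ(Σ) (on 10 rays):

  {2,3}:  v_{2} + v_{3} = 0  →  sig = ⟨2 | 0⟩
  {1,7}:  v_{1} + v_{7} = v_{2}  →  sig = ⟨2 | 1⟩
  {2,4}:  v_{2} + v_{4} = v_{9}  →  sig = ⟨2 | 1⟩
  {3,9}:  v_{3} + v_{9} = v_{4}  →  sig = ⟨2 | 1⟩
  {3,8}:  v_{3} + v_{8} = v_{1} + v_{9}  →  sig = ⟨2 | 1 1⟩
  {3,6}:  v_{3} + v_{6} = v_{5} + v_{7} + v_{9}  →  sig = ⟨2 | 1 1 1⟩
  {3,7}:  v_{3} + v_{7} = v_{0} + v_{5} + v_{9}  →  sig = ⟨2 | 1 1 1⟩
  {1,6}:  v_{1} + v_{6} = 2·v_{2} + v_{5} + v_{9}  →  sig = ⟨2 | 1 1 2⟩
  {4,6}:  v_{4} + v_{6} = v_{5} + v_{7} + 2·v_{9}  →  sig = ⟨2 | 1 1 2⟩
  {4,7}:  v_{4} + v_{7} = v_{0} + v_{5} + 2·v_{9}  →  sig = ⟨2 | 1 1 2⟩
  {4,8}:  v_{4} + v_{8} = v_{1} + 2·v_{9}  →  sig = ⟨2 | 1 2⟩
  {7,8}:  v_{7} + v_{8} = 2·v_{2} + v_{9}  →  sig = ⟨2 | 1 2⟩
  {6,8}:  v_{6} + v_{8} = 3·v_{2} + v_{5} + 2·v_{9}  →  sig = ⟨2 | 1 2 3⟩
  {0,6}:  v_{0} + v_{6} = 2·v_{7}  →  sig = ⟨2 | 2⟩
  {0,5,8}:  v_{0} + v_{5} + v_{8} = v_{2}  →  sig = ⟨3 | 1⟩
  {1,2,9}:  v_{1} + v_{2} + v_{9} = v_{8}  →  sig = ⟨3 | 1⟩
  {0,1,5,9}:  v_{0} + v_{1} + v_{5} + v_{9} = 0  →  sig = ⟨4 | 0⟩
  {0,1,4,5}:  v_{0} + v_{1} + v_{4} + v_{5} = v_{3}  →  sig = ⟨4 | 1⟩
  {0,2,5,9}:  v_{0} + v_{2} + v_{5} + v_{9} = v_{7}  →  sig = ⟨4 | 1⟩
  {2,5,7,9}:  v_{2} + v_{5} + v_{7} + v_{9} = v_{6}  →  sig = ⟨4 | 1⟩

so the primitive-relation signature multiset is
    ⟨2 | 0⟩
    ⟨2 | 1⟩
    ⟨2 | 1⟩
    ⟨2 | 1⟩
    ⟨2 | 1 1⟩
    ⟨2 | 1 1 1⟩
    ⟨2 | 1 1 1⟩
    ⟨2 | 1 1 2⟩
    ⟨2 | 1 1 2⟩
    ⟨2 | 1 1 2⟩
    ⟨2 | 1 2⟩
    ⟨2 | 1 2⟩
    ⟨2 | 1 2 3⟩
    ⟨2 | 2⟩
    ⟨3 | 1⟩
    ⟨3 | 1⟩
    ⟨4 | 0⟩
    ⟨4 | 1⟩
    ⟨4 | 1⟩
    ⟨4 | 1⟩


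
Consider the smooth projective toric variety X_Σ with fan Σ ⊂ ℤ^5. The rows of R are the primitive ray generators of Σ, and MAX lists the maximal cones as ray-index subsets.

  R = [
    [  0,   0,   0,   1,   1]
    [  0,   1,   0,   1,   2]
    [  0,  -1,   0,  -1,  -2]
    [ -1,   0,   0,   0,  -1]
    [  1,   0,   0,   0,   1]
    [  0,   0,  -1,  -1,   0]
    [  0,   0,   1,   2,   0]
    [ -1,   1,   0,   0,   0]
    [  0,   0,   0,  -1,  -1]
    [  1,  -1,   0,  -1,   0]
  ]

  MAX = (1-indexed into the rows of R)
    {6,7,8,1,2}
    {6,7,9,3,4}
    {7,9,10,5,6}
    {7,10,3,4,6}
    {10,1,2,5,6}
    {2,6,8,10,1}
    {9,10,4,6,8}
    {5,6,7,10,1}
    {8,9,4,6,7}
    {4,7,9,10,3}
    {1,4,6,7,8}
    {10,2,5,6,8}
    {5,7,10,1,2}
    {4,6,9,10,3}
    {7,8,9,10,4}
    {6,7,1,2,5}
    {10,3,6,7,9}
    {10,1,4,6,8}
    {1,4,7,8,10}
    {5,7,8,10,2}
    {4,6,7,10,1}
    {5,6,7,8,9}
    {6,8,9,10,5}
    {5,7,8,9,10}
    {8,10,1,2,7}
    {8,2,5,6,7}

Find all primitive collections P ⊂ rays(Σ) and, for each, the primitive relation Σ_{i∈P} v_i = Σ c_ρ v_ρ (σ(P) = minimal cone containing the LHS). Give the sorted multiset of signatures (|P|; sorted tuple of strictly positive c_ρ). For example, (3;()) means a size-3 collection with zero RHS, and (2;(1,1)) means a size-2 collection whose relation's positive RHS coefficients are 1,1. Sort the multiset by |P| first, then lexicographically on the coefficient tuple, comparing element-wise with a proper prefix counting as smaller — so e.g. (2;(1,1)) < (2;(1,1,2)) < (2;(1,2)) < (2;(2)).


|primitive collections| = 12. Relations:

  {1,9}:  v_{1} + v_{9} = 0 ; sig = (2;())
  {2,3}:  v_{2} + v_{3} = 0 ; sig = (2;())
  {4,5}:  v_{4} + v_{5} = 0 ; sig = (2;())
  {2,4}:  v_{2} + v_{4} = v_{1} + v_{8} ; sig = (2;(1,1))
  {2,9}:  v_{2} + v_{9} = v_{5} + v_{8} ; sig = (2;(1,1))
  {3,8}:  v_{3} + v_{8} = v_{4} + v_{9} ; sig = (2;(1,1))
  {1,3}:  v_{1} + v_{3} = v_{4} + v_{6} + v_{7} + v_{10} ; sig = (2;(1,1,1,1))
  {3,5}:  v_{3} + v_{5} = v_{6} + v_{7} + v_{9} + v_{10} ; sig = (2;(1,1,1,1))
  {1,5,8}:  v_{1} + v_{5} + v_{8} = v_{2} ; sig = (3;(1))
  {6,7,8,10}:  v_{6} + v_{7} + v_{8} + v_{10} = 0 ; sig = (4;())
  {2,6,7,10}:  v_{2} + v_{6} + v_{7} + v_{10} = v_{1} + v_{5} ; sig = (4;(1,1))
  {4,6,7,9,10}:  v_{4} + v_{6} + v_{7} + v_{9} + v_{10} = v_{3} ; sig = (5;(1))

Signatures (|P|; sorted positive RHS coefficients), sorted:
    (2;())
    (2;())
    (2;())
    (2;(1,1))
    (2;(1,1))
    (2;(1,1))
    (2;(1,1,1,1))
    (2;(1,1,1,1))
    (3;(1))
    (4;())
    (4;(1,1))
    (5;(1))


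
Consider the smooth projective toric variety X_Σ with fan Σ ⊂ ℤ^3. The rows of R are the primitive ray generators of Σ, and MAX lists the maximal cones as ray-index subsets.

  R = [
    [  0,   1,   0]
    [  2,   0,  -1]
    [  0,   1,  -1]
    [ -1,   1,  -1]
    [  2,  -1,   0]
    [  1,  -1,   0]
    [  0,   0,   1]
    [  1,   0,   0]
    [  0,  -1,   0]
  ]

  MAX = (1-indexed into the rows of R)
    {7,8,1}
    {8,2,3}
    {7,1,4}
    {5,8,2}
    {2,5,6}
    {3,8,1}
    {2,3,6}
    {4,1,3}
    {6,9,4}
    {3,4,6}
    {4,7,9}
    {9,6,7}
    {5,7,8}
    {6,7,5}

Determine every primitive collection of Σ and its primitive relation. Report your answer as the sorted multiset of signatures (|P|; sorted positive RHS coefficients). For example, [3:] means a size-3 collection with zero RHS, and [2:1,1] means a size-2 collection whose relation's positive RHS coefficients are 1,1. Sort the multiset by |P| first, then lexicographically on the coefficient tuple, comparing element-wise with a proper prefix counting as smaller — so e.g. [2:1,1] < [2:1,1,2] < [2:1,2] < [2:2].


Σ has 16 primitive collections:

  • {1,9}:  v_{1} + v_{9} = 0 — sig = [2:]
  • {1,6}:  v_{1} + v_{6} = v_{8} — sig = [2:1]
  • {3,5}:  v_{3} + v_{5} = v_{2} — sig = [2:1]
  • {3,7}:  v_{3} + v_{7} = v_{1} — sig = [2:1]
  • {4,8}:  v_{4} + v_{8} = v_{3} — sig = [2:1]
  • {6,8}:  v_{6} + v_{8} = v_{5} — sig = [2:1]
  • {8,9}:  v_{8} + v_{9} = v_{6} — sig = [2:1]
  • {3,9}:  v_{3} + v_{9} = v_{4} + v_{6} — sig = [2:1,1]
  • {4,5}:  v_{4} + v_{5} = v_{3} + v_{6} — sig = [2:1,1]
  • {1,2}:  v_{1} + v_{2} = v_{3} + 2·v_{8} — sig = [2:1,2]
  • {2,4}:  v_{2} + v_{4} = 2·v_{3} + v_{6} — sig = [2:1,2]
  • {2,9}:  v_{2} + v_{9} = v_{3} + 2·v_{6} — sig = [2:1,2]
  • {1,5}:  v_{1} + v_{5} = 2·v_{8} — sig = [2:2]
  • {2,7}:  v_{2} + v_{7} = 2·v_{8} — sig = [2:2]
  • {5,9}:  v_{5} + v_{9} = 2·v_{6} — sig = [2:2]
  • {4,6,7}:  v_{4} + v_{6} + v_{7} = 0 — sig = [3:]

so the primitive-relation signature multiset is
    |P|=2: 15 collections, coeffs (), (1), (1), (1), (1), (1), (1), (1,1), (1,1), (1,2), (1,2), (1,2), (2), (2), (2)
    |P|=3: 1 collection, coeffs ()


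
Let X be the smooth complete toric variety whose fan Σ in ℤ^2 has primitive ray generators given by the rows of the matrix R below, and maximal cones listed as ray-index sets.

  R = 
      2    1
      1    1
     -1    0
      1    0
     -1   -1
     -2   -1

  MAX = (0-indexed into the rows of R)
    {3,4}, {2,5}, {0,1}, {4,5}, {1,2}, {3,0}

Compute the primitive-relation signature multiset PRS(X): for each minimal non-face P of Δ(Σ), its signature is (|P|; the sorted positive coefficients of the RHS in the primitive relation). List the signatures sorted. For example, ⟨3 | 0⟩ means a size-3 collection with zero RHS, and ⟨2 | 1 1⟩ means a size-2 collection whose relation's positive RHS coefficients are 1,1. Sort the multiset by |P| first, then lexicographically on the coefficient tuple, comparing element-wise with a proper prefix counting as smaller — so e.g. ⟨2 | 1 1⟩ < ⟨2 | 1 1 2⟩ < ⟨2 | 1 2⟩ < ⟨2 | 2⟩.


Primitive collections (9):

  {0,5}:  v_{0} + v_{5} = 0 — sig = ⟨2 | 0⟩
  {1,4}:  v_{1} + v_{4} = 0 — sig = ⟨2 | 0⟩
  {2,3}:  v_{2} + v_{3} = 0 — sig = ⟨2 | 0⟩
  {0,2}:  v_{0} + v_{2} = v_{1} — sig = ⟨2 | 1⟩
  {0,4}:  v_{0} + v_{4} = v_{3} — sig = ⟨2 | 1⟩
  {1,3}:  v_{1} + v_{3} = v_{0} — sig = ⟨2 | 1⟩
  {1,5}:  v_{1} + v_{5} = v_{2} — sig = ⟨2 | 1⟩
  {2,4}:  v_{2} + v_{4} = v_{5} — sig = ⟨2 | 1⟩
  {3,5}:  v_{3} + v_{5} = v_{4} — sig = ⟨2 | 1⟩

Hence PRS(X_Σ) =
[⟨2 | 0⟩, ⟨2 | 0⟩, ⟨2 | 0⟩, ⟨2 | 1⟩, ⟨2 | 1⟩, ⟨2 | 1⟩, ⟨2 | 1⟩, ⟨2 | 1⟩, ⟨2 | 1⟩]


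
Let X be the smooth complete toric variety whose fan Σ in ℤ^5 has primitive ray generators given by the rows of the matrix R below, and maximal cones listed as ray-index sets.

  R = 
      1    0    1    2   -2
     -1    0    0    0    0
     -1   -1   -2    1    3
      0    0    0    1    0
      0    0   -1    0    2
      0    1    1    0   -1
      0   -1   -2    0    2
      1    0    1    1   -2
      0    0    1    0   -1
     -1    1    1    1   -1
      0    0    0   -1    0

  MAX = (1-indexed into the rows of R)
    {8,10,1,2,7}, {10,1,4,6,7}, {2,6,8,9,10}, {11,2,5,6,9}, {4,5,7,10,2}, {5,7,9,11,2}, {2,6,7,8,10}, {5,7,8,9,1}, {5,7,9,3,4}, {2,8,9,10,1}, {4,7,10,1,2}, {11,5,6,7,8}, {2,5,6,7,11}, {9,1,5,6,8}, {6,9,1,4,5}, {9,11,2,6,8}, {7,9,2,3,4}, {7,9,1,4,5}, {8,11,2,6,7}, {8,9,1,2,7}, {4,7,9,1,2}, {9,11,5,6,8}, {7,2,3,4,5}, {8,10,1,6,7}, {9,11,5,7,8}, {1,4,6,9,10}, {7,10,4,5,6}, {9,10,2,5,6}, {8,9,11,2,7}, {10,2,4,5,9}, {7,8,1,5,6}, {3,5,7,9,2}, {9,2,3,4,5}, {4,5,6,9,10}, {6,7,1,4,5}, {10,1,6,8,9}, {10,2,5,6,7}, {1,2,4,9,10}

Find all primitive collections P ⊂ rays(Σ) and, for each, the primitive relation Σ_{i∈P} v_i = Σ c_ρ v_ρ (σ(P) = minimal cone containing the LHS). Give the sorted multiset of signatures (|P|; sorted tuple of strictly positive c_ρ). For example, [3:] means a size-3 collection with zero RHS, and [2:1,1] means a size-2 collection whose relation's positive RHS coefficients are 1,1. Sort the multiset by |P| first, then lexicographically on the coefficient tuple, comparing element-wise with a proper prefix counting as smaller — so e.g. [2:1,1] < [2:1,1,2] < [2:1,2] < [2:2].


Σ has 18 primitive collections:

  P={4,11}:  v_{4} + v_{11} = 0  →  sig = [2:]
  P={1,11}:  v_{1} + v_{11} = v_{8}  →  sig = [2:1]
  P={4,8}:  v_{4} + v_{8} = v_{1}  →  sig = [2:1]
  P={10,11}:  v_{10} + v_{11} = v_{2} + v_{6}  →  sig = [2:1,1]
  P={3,6}:  v_{3} + v_{6} = v_{2} + v_{4} + v_{5}  →  sig = [2:1,1,1]
  P={3,11}:  v_{3} + v_{11} = v_{2} + v_{5} + v_{7} + v_{9}  →  sig = [2:1,1,1,1]
  P={3,8}:  v_{3} + v_{8} = 2·v_{4} + v_{7} + v_{9}  →  sig = [2:1,1,2]
  P={1,3}:  v_{1} + v_{3} = 3·v_{4} + v_{7} + v_{9}  →  sig = [2:1,1,3]
  P={3,10}:  v_{3} + v_{10} = 2·v_{2} + 2·v_{4} + v_{5}  →  sig = [2:1,2,2]
  P={6,7,9}:  v_{6} + v_{7} + v_{9} = 0  →  sig = [3:]
  P={2,4,6}:  v_{2} + v_{4} + v_{6} = v_{10}  →  sig = [3:1]
  P={2,5,8}:  v_{2} + v_{5} + v_{8} = v_{4}  →  sig = [3:1]
  P={1,2,6}:  v_{1} + v_{2} + v_{6} = v_{8} + v_{10}  →  sig = [3:1,1]
  P={7,9,10}:  v_{7} + v_{9} + v_{10} = v_{2} + v_{4}  →  sig = [3:1,1]
  P={5,8,10}:  v_{5} + v_{8} + v_{10} = 2·v_{4} + v_{6}  →  sig = [3:1,2]
  P={1,5,10}:  v_{1} + v_{5} + v_{10} = 3·v_{4} + v_{6}  →  sig = [3:1,3]
  P={1,2,5}:  v_{1} + v_{2} + v_{5} = 2·v_{4}  →  sig = [3:2]
  P={2,4,5,7,9}:  v_{2} + v_{4} + v_{5} + v_{7} + v_{9} = v_{3}  →  sig = [5:1]

Hence PRS(X_Σ) =
    |P|=2: 9 collections, coeffs (), (1), (1), (1,1), (1,1,1), (1,1,1,1), (1,1,2), (1,1,3), (1,2,2)
    |P|=3: 8 collections, coeffs (), (1), (1), (1,1), (1,1), (1,2), (1,3), (2)
    |P|=5: 1 collection, coeffs (1)


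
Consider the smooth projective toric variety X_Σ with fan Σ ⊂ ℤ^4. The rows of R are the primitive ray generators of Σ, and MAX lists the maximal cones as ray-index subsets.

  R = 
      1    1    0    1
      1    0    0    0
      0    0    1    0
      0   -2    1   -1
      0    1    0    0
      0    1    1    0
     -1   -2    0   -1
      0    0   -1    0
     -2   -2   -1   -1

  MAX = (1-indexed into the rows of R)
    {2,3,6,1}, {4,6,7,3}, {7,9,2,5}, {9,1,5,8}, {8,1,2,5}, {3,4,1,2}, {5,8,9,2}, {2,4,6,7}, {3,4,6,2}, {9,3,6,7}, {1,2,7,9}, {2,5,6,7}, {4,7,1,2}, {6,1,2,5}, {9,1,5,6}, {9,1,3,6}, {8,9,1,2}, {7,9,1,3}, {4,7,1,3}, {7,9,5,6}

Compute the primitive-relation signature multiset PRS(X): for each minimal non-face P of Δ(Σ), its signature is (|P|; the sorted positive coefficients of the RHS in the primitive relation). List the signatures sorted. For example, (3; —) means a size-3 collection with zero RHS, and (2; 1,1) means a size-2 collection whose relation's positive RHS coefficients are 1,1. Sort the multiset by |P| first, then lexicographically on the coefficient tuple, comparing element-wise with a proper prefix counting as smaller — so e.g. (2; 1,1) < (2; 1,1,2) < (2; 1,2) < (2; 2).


14 minimal non-faces of Δ(Σ) (on 9 rays):

  P = {3,8}:  v_{3} + v_{8} = 0  ⇒ sig = (2; —)
  P = {3,5}:  v_{3} + v_{5} = v_{6}  ⇒ sig = (2; 1)
  P = {6,8}:  v_{6} + v_{8} = v_{5}  ⇒ sig = (2; 1)
  P = {4,8}:  v_{4} + v_{8} = v_{2} + v_{7}  ⇒ sig = (2; 1,1)
  P = {7,8}:  v_{7} + v_{8} = v_{2} + v_{9}  ⇒ sig = (2; 1,1)
  P = {4,5}:  v_{4} + v_{5} = v_{2} + v_{6} + v_{7}  ⇒ sig = (2; 1,1,1)
  P = {4,9}:  v_{4} + v_{9} = 2·v_{7}  ⇒ sig = (2; 2)
  P = {1,5,7}:  v_{1} + v_{5} + v_{7} = 0  ⇒ sig = (3; —)
  P = {1,6,7}:  v_{1} + v_{6} + v_{7} = v_{3}  ⇒ sig = (3; 1)
  P = {2,3,7}:  v_{2} + v_{3} + v_{7} = v_{4}  ⇒ sig = (3; 1)
  P = {2,3,9}:  v_{2} + v_{3} + v_{9} = v_{7}  ⇒ sig = (3; 1)
  P = {2,6,9}:  v_{2} + v_{6} + v_{9} = v_{5} + v_{7}  ⇒ sig = (3; 1,1)
  P = {1,4,6}:  v_{1} + v_{4} + v_{6} = v_{2} + 2·v_{3}  ⇒ sig = (3; 1,2)
  P = {1,2,5,9}:  v_{1} + v_{2} + v_{5} + v_{9} = v_{8}  ⇒ sig = (4; 1)

Sorted signature multiset PRS(X):
{ (2; —),  (2; 1) ×2,  (2; 1,1) ×2,  (2; 1,1,1),  (2; 2),  (3; —),  (3; 1) ×3,  (3; 1,1),  (3; 1,2),  (4; 1) }


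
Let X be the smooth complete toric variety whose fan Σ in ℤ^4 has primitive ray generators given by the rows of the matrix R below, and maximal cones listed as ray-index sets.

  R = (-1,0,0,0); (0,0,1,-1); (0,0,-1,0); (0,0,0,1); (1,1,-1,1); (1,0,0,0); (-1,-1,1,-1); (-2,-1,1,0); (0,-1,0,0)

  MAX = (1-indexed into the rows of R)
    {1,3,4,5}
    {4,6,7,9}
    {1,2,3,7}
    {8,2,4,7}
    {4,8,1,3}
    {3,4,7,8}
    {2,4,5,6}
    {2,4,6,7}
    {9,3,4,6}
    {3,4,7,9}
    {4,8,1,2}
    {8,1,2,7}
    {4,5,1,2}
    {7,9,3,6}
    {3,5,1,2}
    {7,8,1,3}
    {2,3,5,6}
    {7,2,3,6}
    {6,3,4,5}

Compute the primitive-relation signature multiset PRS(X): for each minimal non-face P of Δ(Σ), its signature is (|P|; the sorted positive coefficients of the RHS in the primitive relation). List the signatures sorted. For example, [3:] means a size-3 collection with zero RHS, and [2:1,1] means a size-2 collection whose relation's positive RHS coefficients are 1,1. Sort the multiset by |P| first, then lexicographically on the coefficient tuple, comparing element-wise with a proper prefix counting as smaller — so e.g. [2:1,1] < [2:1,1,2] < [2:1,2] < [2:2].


12 collections generate NE(X_Σ); each relation:

  • {1,6}:  v_{1} + v_{6} = 0 ; sig = [2:]
  • {5,7}:  v_{5} + v_{7} = 0 ; sig = [2:]
  • {2,9}:  v_{2} + v_{9} = v_{6} + v_{7} ; sig = [2:1,1]
  • {5,8}:  v_{5} + v_{8} = v_{1} + v_{4} ; sig = [2:1,1]
  • {6,8}:  v_{6} + v_{8} = v_{4} + v_{7} ; sig = [2:1,1]
  • {1,9}:  v_{1} + v_{9} = v_{3} + v_{4} + v_{7} ; sig = [2:1,1,1]
  • {5,9}:  v_{5} + v_{9} = v_{3} + v_{4} + v_{6} ; sig = [2:1,1,1]
  • {8,9}:  v_{8} + v_{9} = v_{3} + 2·v_{4} + 2·v_{7} ; sig = [2:1,2,2]
  • {2,3,4}:  v_{2} + v_{3} + v_{4} = 0 ; sig = [3:]
  • {1,4,7}:  v_{1} + v_{4} + v_{7} = v_{8} ; sig = [3:1]
  • {2,3,8}:  v_{2} + v_{3} + v_{8} = v_{1} + v_{7} ; sig = [3:1,1]
  • {3,4,6,7}:  v_{3} + v_{4} + v_{6} + v_{7} = v_{9} ; sig = [4:1]

Sorted signature multiset PRS(X):
{ [2:] ×2,  [2:1,1] ×3,  [2:1,1,1] ×2,  [2:1,2,2],  [3:],  [3:1],  [3:1,1],  [4:1] }


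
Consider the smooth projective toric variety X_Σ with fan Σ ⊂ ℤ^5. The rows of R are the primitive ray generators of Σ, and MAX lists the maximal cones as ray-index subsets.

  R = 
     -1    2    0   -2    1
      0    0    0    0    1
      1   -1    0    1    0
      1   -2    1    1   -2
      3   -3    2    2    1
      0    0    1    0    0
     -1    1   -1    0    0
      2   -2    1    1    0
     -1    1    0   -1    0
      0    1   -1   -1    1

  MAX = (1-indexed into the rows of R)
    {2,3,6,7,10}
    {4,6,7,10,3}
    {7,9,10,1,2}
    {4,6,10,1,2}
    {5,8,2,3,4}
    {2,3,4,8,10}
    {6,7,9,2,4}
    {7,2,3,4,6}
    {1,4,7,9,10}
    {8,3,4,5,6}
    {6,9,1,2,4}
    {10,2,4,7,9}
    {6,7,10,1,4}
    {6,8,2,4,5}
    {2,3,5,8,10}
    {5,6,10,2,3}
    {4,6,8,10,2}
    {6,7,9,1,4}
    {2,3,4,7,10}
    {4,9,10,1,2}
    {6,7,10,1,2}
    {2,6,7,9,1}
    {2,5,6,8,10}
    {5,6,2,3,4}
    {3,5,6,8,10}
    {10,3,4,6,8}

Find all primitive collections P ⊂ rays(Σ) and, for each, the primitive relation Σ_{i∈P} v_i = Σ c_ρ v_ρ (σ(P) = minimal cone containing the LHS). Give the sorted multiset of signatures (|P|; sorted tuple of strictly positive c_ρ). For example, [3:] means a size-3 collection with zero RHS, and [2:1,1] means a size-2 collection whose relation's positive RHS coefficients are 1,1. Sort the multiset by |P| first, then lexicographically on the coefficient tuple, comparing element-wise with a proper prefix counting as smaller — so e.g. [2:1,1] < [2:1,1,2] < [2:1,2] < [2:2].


Δ(Σ) — 10 vertices, 14 min non-faces:

  P = {3,9}:  v_{3} + v_{9} = 0  ⇒ sig = [2:]
  P = {7,8}:  v_{7} + v_{8} = v_{3}  ⇒ sig = [2:1]
  P = {1,3}:  v_{1} + v_{3} = v_{6} + v_{10}  ⇒ sig = [2:1,1]
  P = {5,9}:  v_{5} + v_{9} = v_{2} + v_{6} + v_{8}  ⇒ sig = [2:1,1,1]
  P = {8,9}:  v_{8} + v_{9} = v_{2} + v_{4} + v_{6} + v_{10}  ⇒ sig = [2:1,1,1,1]
  P = {1,5}:  v_{1} + v_{5} = v_{2} + 2·v_{6} + v_{8} + v_{10}  ⇒ sig = [2:1,1,1,2]
  P = {5,7}:  v_{5} + v_{7} = v_{2} + 2·v_{3} + v_{6}  ⇒ sig = [2:1,1,2]
  P = {1,8}:  v_{1} + v_{8} = v_{2} + v_{4} + 2·v_{6} + 2·v_{10}  ⇒ sig = [2:1,1,2,2]
  P = {6,9,10}:  v_{6} + v_{9} + v_{10} = v_{1}  ⇒ sig = [3:1]
  P = {4,5,10}:  v_{4} + v_{5} + v_{10} = 2·v_{8}  ⇒ sig = [3:2]
  P = {1,2,4,7}:  v_{1} + v_{2} + v_{4} + v_{7} = v_{9}  ⇒ sig = [4:1]
  P = {2,3,6,8}:  v_{2} + v_{3} + v_{6} + v_{8} = v_{5}  ⇒ sig = [4:1]
  P = {2,4,6,7,10}:  v_{2} + v_{4} + v_{6} + v_{7} + v_{10} = 0  ⇒ sig = [5:]
  P = {2,3,4,6,10}:  v_{2} + v_{3} + v_{4} + v_{6} + v_{10} = v_{8}  ⇒ sig = [5:1]

Signatures (|P|; sorted positive RHS coefficients), sorted:
    [2:]
    [2:1]
    [2:1,1]
    [2:1,1,1]
    [2:1,1,1,1]
    [2:1,1,1,2]
    [2:1,1,2]
    [2:1,1,2,2]
    [3:1]
    [3:2]
    [4:1]
    [4:1]
    [5:]
    [5:1]


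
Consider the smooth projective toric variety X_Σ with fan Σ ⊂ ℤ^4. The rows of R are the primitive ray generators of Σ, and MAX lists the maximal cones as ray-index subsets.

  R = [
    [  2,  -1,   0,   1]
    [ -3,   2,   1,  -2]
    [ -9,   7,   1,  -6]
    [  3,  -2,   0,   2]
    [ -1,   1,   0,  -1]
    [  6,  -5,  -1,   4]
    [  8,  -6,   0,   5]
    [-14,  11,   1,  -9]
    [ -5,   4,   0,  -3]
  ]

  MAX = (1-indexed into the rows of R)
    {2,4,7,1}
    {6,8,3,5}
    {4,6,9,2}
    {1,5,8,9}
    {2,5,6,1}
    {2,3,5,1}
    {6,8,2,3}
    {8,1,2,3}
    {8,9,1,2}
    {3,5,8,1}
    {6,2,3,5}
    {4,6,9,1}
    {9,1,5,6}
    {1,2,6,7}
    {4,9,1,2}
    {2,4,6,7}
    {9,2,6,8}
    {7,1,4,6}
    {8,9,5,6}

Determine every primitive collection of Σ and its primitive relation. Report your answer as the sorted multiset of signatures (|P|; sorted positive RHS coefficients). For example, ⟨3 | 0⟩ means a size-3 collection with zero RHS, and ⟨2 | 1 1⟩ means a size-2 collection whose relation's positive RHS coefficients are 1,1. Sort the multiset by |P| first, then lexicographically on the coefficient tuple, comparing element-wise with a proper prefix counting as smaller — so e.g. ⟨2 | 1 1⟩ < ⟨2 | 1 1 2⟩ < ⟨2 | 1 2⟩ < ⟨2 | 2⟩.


14 minimal non-faces of Δ(Σ) (on 9 rays):

  • {3,9}:  v_{3} + v_{9} = v_{8} — sig = ⟨2 | 1⟩
  • {4,5}:  v_{4} + v_{5} = v_{1} — sig = ⟨2 | 1⟩
  • {7,9}:  v_{7} + v_{9} = v_{4} — sig = ⟨2 | 1⟩
  • {3,7}:  v_{3} + v_{7} = v_{1} + v_{2} — sig = ⟨2 | 1 1⟩
  • {3,4}:  v_{3} + v_{4} = v_{1} + v_{2} + v_{9} — sig = ⟨2 | 1 1 1⟩
  • {7,8}:  v_{7} + v_{8} = v_{1} + v_{2} + v_{9} — sig = ⟨2 | 1 1 1⟩
  • {4,8}:  v_{4} + v_{8} = v_{1} + v_{2} + 2·v_{9} — sig = ⟨2 | 1 1 2⟩
  • {5,7}:  v_{5} + v_{7} = 2·v_{1} + v_{2} + v_{6} — sig = ⟨2 | 1 1 2⟩
  • {1,3,6}:  v_{1} + v_{3} + v_{6} = v_{5} — sig = ⟨3 | 1⟩
  • {2,5,9}:  v_{2} + v_{5} + v_{9} = v_{3} — sig = ⟨3 | 1⟩
  • {1,6,8}:  v_{1} + v_{6} + v_{8} = v_{5} + v_{9} — sig = ⟨3 | 1 1⟩
  • {2,5,8}:  v_{2} + v_{5} + v_{8} = 2·v_{3} — sig = ⟨3 | 2⟩
  • {1,2,6,9}:  v_{1} + v_{2} + v_{6} + v_{9} = 0 — sig = ⟨4 | 0⟩
  • {1,2,4,6}:  v_{1} + v_{2} + v_{4} + v_{6} = v_{7} — sig = ⟨4 | 1⟩

Signatures (|P|; sorted positive RHS coefficients), sorted:
    ⟨2 | 1⟩
    ⟨2 | 1⟩
    ⟨2 | 1⟩
    ⟨2 | 1 1⟩
    ⟨2 | 1 1 1⟩
    ⟨2 | 1 1 1⟩
    ⟨2 | 1 1 2⟩
    ⟨2 | 1 1 2⟩
    ⟨3 | 1⟩
    ⟨3 | 1⟩
    ⟨3 | 1 1⟩
    ⟨3 | 2⟩
    ⟨4 | 0⟩
    ⟨4 | 1⟩


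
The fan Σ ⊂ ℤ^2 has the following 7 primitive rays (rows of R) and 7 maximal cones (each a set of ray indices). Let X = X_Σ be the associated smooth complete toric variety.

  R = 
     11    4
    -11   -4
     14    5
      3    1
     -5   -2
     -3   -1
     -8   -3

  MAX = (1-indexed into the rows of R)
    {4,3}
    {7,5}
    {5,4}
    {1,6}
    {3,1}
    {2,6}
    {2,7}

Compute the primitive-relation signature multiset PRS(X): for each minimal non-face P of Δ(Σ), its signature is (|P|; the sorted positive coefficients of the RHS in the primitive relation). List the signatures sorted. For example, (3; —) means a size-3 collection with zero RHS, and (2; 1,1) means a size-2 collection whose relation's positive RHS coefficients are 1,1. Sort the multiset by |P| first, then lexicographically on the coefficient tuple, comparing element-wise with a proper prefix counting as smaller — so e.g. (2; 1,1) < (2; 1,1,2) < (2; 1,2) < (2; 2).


Δ(Σ) — 7 vertices, 14 min non-faces:

  {1,2}:  v_{1} + v_{2} = 0 — sig = (2; —)
  {4,6}:  v_{4} + v_{6} = 0 — sig = (2; —)
  {1,4}:  v_{1} + v_{4} = v_{3} — sig = (2; 1)
  {1,7}:  v_{1} + v_{7} = v_{4} — sig = (2; 1)
  {2,3}:  v_{2} + v_{3} = v_{4} — sig = (2; 1)
  {2,4}:  v_{2} + v_{4} = v_{7} — sig = (2; 1)
  {3,6}:  v_{3} + v_{6} = v_{1} — sig = (2; 1)
  {4,7}:  v_{4} + v_{7} = v_{5} — sig = (2; 1)
  {5,6}:  v_{5} + v_{6} = v_{7} — sig = (2; 1)
  {6,7}:  v_{6} + v_{7} = v_{2} — sig = (2; 1)
  {1,5}:  v_{1} + v_{5} = 2·v_{4} — sig = (2; 2)
  {2,5}:  v_{2} + v_{5} = 2·v_{7} — sig = (2; 2)
  {3,7}:  v_{3} + v_{7} = 2·v_{4} — sig = (2; 2)
  {3,5}:  v_{3} + v_{5} = 3·v_{4} — sig = (2; 3)

Hence PRS(X_Σ) =
    (2; —)
    (2; —)
    (2; 1)
    (2; 1)
    (2; 1)
    (2; 1)
    (2; 1)
    (2; 1)
    (2; 1)
    (2; 1)
    (2; 2)
    (2; 2)
    (2; 2)
    (2; 3)


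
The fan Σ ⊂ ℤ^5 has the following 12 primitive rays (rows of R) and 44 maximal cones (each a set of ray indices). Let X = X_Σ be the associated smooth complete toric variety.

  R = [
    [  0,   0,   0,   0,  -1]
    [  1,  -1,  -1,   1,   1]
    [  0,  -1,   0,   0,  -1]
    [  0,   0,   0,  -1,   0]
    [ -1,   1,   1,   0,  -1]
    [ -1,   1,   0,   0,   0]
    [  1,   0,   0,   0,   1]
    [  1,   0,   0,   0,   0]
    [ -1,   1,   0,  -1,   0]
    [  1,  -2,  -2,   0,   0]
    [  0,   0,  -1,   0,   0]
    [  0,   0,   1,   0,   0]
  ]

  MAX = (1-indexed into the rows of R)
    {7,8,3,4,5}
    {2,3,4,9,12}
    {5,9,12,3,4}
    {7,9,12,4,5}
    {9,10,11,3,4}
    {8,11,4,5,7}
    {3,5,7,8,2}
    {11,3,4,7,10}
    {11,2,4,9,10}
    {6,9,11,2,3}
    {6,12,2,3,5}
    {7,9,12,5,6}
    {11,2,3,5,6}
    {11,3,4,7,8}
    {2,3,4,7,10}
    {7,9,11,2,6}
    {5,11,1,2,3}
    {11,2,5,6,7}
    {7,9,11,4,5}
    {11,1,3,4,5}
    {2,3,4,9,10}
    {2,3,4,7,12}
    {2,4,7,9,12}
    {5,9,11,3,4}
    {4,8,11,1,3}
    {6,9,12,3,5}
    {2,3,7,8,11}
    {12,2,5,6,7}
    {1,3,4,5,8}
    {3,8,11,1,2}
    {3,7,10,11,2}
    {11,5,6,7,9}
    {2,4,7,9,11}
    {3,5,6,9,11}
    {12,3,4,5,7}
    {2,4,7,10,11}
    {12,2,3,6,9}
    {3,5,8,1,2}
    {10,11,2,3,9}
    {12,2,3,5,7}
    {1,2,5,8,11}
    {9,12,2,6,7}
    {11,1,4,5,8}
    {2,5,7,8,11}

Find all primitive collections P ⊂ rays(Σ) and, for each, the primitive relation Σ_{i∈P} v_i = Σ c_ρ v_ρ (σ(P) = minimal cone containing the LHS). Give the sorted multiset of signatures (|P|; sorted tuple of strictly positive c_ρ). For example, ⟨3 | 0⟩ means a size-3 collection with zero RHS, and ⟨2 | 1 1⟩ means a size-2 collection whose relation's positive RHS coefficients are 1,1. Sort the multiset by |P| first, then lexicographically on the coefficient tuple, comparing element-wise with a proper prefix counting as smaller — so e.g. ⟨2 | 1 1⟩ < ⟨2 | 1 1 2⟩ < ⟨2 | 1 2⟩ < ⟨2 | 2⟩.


24 minimal non-faces of Δ(Σ) (on 12 rays):

  P = {11,12}:  v_{11} + v_{12} = 0  ⟹  sig = ⟨2 | 0⟩
  P = {1,7}:  v_{1} + v_{7} = v_{8}  ⟹  sig = ⟨2 | 1⟩
  P = {4,6}:  v_{4} + v_{6} = v_{9}  ⟹  sig = ⟨2 | 1⟩
  P = {1,6}:  v_{1} + v_{6} = v_{5} + v_{11}  ⟹  sig = ⟨2 | 1 1⟩
  P = {5,10}:  v_{5} + v_{10} = v_{3} + v_{11}  ⟹  sig = ⟨2 | 1 1⟩
  P = {1,9}:  v_{1} + v_{9} = v_{4} + v_{5} + v_{11}  ⟹  sig = ⟨2 | 1 1 1⟩
  P = {1,12}:  v_{1} + v_{12} = v_{3} + v_{5} + v_{7}  ⟹  sig = ⟨2 | 1 1 1⟩
  P = {6,8}:  v_{6} + v_{8} = v_{5} + v_{7} + v_{11}  ⟹  sig = ⟨2 | 1 1 1⟩
  P = {10,12}:  v_{10} + v_{12} = v_{2} + v_{3} + v_{4}  ⟹  sig = ⟨2 | 1 1 1⟩
  P = {6,10}:  v_{6} + v_{10} = v_{2} + v_{3} + v_{9} + v_{11}  ⟹  sig = ⟨2 | 1 1 1 1⟩
  P = {8,9}:  v_{8} + v_{9} = v_{4} + v_{5} + v_{7} + v_{11}  ⟹  sig = ⟨2 | 1 1 1 1⟩
  P = {8,12}:  v_{8} + v_{12} = v_{3} + v_{5} + 2·v_{7}  ⟹  sig = ⟨2 | 1 1 2⟩
  P = {1,10}:  v_{1} + v_{10} = 2·v_{3} + v_{7} + 2·v_{11}  ⟹  sig = ⟨2 | 1 2 2⟩
  P = {8,10}:  v_{8} + v_{10} = 2·v_{3} + 2·v_{7} + 2·v_{11}  ⟹  sig = ⟨2 | 2 2 2⟩
  P = {2,4,5}:  v_{2} + v_{4} + v_{5} = 0  ⟹  sig = ⟨3 | 0⟩
  P = {3,6,7}:  v_{3} + v_{6} + v_{7} = 0  ⟹  sig = ⟨3 | 0⟩
  P = {2,5,9}:  v_{2} + v_{5} + v_{9} = v_{6}  ⟹  sig = ⟨3 | 1⟩
  P = {3,7,9}:  v_{3} + v_{7} + v_{9} = v_{4}  ⟹  sig = ⟨3 | 1⟩
  P = {1,2,4}:  v_{1} + v_{2} + v_{4} = v_{3} + v_{7} + v_{11}  ⟹  sig = ⟨3 | 1 1 1⟩
  P = {2,4,8}:  v_{2} + v_{4} + v_{8} = v_{3} + 2·v_{7} + v_{11}  ⟹  sig = ⟨3 | 1 1 2⟩
  P = {7,9,10}:  v_{7} + v_{9} + v_{10} = v_{2} + 2·v_{4} + v_{11}  ⟹  sig = ⟨3 | 1 1 2⟩
  P = {2,3,4,11}:  v_{2} + v_{3} + v_{4} + v_{11} = v_{10}  ⟹  sig = ⟨4 | 1⟩
  P = {3,5,7,11}:  v_{3} + v_{5} + v_{7} + v_{11} = v_{1}  ⟹  sig = ⟨4 | 1⟩
  P = {3,5,8,11}:  v_{3} + v_{5} + v_{8} + v_{11} = 2·v_{1}  ⟹  sig = ⟨4 | 2⟩

Sorted signature multiset PRS(X):
    ⟨2 | 0⟩
    ⟨2 | 1⟩
    ⟨2 | 1⟩
    ⟨2 | 1 1⟩
    ⟨2 | 1 1⟩
    ⟨2 | 1 1 1⟩
    ⟨2 | 1 1 1⟩
    ⟨2 | 1 1 1⟩
    ⟨2 | 1 1 1⟩
    ⟨2 | 1 1 1 1⟩
    ⟨2 | 1 1 1 1⟩
    ⟨2 | 1 1 2⟩
    ⟨2 | 1 2 2⟩
    ⟨2 | 2 2 2⟩
    ⟨3 | 0⟩
    ⟨3 | 0⟩
    ⟨3 | 1⟩
    ⟨3 | 1⟩
    ⟨3 | 1 1 1⟩
    ⟨3 | 1 1 2⟩
    ⟨3 | 1 1 2⟩
    ⟨4 | 1⟩
    ⟨4 | 1⟩
    ⟨4 | 2⟩


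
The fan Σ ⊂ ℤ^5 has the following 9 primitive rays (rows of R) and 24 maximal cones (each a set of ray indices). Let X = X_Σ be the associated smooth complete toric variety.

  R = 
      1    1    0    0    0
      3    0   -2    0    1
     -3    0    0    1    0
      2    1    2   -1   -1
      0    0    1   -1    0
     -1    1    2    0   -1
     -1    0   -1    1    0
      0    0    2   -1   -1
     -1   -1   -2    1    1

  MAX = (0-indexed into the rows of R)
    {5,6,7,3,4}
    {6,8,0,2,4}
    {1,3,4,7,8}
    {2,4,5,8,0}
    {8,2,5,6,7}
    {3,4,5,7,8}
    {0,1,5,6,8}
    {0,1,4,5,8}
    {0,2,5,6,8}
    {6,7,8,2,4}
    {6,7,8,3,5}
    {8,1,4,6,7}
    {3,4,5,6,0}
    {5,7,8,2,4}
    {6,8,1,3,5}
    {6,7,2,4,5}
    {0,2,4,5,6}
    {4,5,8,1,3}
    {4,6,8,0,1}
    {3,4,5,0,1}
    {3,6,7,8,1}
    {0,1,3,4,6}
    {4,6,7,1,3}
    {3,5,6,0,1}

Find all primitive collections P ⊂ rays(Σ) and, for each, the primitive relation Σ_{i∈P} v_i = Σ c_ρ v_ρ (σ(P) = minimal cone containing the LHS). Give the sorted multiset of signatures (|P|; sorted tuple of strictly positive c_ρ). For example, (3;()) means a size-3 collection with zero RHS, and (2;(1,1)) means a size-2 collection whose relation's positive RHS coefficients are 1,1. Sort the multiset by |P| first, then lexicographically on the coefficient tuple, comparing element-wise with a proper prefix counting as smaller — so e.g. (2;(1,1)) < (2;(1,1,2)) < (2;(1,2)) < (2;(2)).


8 minimal non-faces of Δ(Σ) (on 9 rays):

  P={2,3}:  v_{2} + v_{3} = v_{5}  ⇒ sig = (2;(1))
  P={1,2}:  v_{1} + v_{2} = v_{0} + v_{8}  ⇒ sig = (2;(1,1))
  P={0,7}:  v_{0} + v_{7} = v_{3} + v_{4} + v_{6}  ⇒ sig = (2;(1,1,1))
  P={1,5,7}:  v_{1} + v_{5} + v_{7} = v_{3}  ⇒ sig = (3;(1))
  P={0,3,8}:  v_{0} + v_{3} + v_{8} = v_{1} + v_{5}  ⇒ sig = (3;(1,1))
  P={3,4,6,8}:  v_{3} + v_{4} + v_{6} + v_{8} = 0  ⇒ sig = (4;())
  P={1,4,5,6}:  v_{1} + v_{4} + v_{5} + v_{6} = v_{0}  ⇒ sig = (4;(1))
  P={4,5,6,8}:  v_{4} + v_{5} + v_{6} + v_{8} = v_{2}  ⇒ sig = (4;(1))

so the primitive-relation signature multiset is
    |P|=2: 3 collections, coeffs (1), (1,1), (1,1,1)
    |P|=3: 2 collections, coeffs (1), (1,1)
    |P|=4: 3 collections, coeffs (), (1), (1)


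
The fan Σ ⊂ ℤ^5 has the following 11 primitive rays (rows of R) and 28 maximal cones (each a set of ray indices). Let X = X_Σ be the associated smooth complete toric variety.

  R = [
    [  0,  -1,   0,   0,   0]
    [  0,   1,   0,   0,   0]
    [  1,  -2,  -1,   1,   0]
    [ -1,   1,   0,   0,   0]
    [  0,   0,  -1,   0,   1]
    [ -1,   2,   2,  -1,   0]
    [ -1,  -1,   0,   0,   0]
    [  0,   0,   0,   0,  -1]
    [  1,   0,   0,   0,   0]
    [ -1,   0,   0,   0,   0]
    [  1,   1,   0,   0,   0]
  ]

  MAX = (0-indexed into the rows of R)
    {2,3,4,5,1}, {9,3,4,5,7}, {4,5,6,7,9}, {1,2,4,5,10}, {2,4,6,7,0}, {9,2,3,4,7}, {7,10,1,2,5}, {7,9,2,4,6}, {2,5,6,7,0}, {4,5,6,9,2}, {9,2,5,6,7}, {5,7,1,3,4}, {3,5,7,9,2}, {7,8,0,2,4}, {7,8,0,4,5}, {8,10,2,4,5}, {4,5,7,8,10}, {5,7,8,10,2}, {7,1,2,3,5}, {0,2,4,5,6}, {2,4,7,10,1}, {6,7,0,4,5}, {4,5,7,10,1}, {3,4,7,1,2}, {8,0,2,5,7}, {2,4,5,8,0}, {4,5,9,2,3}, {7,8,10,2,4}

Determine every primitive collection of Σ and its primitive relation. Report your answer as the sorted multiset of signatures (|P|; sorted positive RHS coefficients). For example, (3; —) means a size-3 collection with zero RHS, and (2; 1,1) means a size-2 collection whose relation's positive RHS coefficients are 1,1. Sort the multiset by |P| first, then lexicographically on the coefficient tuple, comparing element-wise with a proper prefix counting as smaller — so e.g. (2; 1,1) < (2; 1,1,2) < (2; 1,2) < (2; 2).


|primitive collections| = 15. Relations:

  P={0,1}:  v_{0} + v_{1} = 0  so sig = (2; —)
  P={6,10}:  v_{6} + v_{10} = 0  so sig = (2; —)
  P={8,9}:  v_{8} + v_{9} = 0  so sig = (2; —)
  P={0,3}:  v_{0} + v_{3} = v_{9}  so sig = (2; 1)
  P={0,9}:  v_{0} + v_{9} = v_{6}  so sig = (2; 1)
  P={0,10}:  v_{0} + v_{10} = v_{8}  so sig = (2; 1)
  P={1,6}:  v_{1} + v_{6} = v_{9}  so sig = (2; 1)
  P={1,8}:  v_{1} + v_{8} = v_{10}  so sig = (2; 1)
  P={1,9}:  v_{1} + v_{9} = v_{3}  so sig = (2; 1)
  P={3,8}:  v_{3} + v_{8} = v_{1}  so sig = (2; 1)
  P={6,8}:  v_{6} + v_{8} = v_{0}  so sig = (2; 1)
  P={9,10}:  v_{9} + v_{10} = v_{1}  so sig = (2; 1)
  P={3,6}:  v_{3} + v_{6} = 2·v_{9}  so sig = (2; 2)
  P={3,10}:  v_{3} + v_{10} = 2·v_{1}  so sig = (2; 2)
  P={2,4,5,7}:  v_{2} + v_{4} + v_{5} + v_{7} = 0  so sig = (4; —)

Signatures (|P|; sorted positive RHS coefficients), sorted:
[(2; —), (2; —), (2; —), (2; 1), (2; 1), (2; 1), (2; 1), (2; 1), (2; 1), (2; 1), (2; 1), (2; 1), (2; 2), (2; 2), (4; —)]
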